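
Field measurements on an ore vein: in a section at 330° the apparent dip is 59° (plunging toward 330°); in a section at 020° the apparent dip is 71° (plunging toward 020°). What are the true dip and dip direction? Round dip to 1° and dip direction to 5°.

true dip 71°, dip direction 025°

Represent each trace as a vector plunging at its apparent dip toward its trend (east-north-up frame): v₁ = (-0.258, 0.446, -0.857), v₂ = (0.111, 0.306, -0.946).
n = v₁ × v₂ = (0.159, 0.339, 0.128) (taken with n_z > 0).
tan δ = √(n_x²+n_y²)/n_z = 0.375/0.128, so δ = 71.1°.
Dip direction = atan2(0.159, 0.339) = 25° (azimuth of n's horizontal projection).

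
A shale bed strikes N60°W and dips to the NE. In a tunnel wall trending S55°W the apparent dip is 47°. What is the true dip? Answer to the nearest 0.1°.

49.8°

The section is 65° from the strike.
tan δ = tan α / sin β = tan 47° / sin 65° = 1.0724 / 0.9063 = 1.1832
δ = arctan(1.1832) = 49.80°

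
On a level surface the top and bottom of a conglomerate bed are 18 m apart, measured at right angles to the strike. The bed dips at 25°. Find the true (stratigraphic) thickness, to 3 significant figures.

7.61 m

True thickness t = w · sin(dip) = 18 × sin 25°
t = 18 × 0.4226 = 7.607 m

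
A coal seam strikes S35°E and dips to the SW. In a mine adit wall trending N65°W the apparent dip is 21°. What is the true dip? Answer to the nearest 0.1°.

The section is 30° from the strike.
tan(true dip) = tan 21° / sin 30° = 0.7677
true dip = arctan 0.7677 = 37.51°

37.5°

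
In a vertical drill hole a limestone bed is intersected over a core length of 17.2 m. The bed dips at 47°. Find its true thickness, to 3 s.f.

True thickness t = h · cos(dip) = 17.2 × cos 47°
t = 17.2 × 0.6820 = 11.730 m

11.7 m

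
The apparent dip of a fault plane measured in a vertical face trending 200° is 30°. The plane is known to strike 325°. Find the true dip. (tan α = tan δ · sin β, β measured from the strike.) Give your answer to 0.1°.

β = acute angle between strike 325° and section 200° = 55°.
tan(true dip) = tan 30° / sin 55° = 0.7048
δ = arctan(0.7048) = 35.18°

35.2°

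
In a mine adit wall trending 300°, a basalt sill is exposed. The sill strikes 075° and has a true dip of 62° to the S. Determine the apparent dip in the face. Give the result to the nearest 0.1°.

The strike is 075° and the section trends 300°; the acute angle between them is β = 45°.
tan α = tan 62° × sin 45° = 1.8807 × 0.7071 = 1.3299
apparent dip = arctan 1.3299 = 53.06°

53.1°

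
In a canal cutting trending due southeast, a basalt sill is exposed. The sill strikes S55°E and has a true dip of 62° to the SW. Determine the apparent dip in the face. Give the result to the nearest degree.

18°

The section lies 10° from the strike.
tan α = tan 62° × sin 10° = 1.8807 × 0.1736 = 0.3266
α = arctan(0.3266) = 18.09°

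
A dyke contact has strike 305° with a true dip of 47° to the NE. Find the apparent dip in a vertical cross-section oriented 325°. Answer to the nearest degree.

20°

Angle between strike (305°) and section (325°): β = 20°.
tan α = tan 47° × sin 20° = 1.0724 × 0.3420 = 0.3668
apparent dip = arctan 0.3668 = 20.14°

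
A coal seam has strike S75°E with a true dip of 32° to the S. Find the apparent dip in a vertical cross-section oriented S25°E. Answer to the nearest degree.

The strike is S75°E and the section trends S25°E; the acute angle between them is β = 50°.
tan(apparent dip) = tan 32° · sin 50° = 0.4787
α = arctan(0.4787) = 25.58°

26°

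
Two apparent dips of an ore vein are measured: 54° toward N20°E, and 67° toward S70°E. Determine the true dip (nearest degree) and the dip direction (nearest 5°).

Each apparent-dip line lies in the plane. As unit vectors (x east, y north, z up), v₁ plunges 54°→N20°E and v₂ plunges 67°→S70°E.
The plane normal is n = v₁ × v₂ ∝ (0.617, 0.112, 0.230).
tan δ = √(n_x²+n_y²)/n_z = 0.627/0.230, so δ = 69.9°.
The horizontal component of n points toward azimuth atan2(n_x, n_y) = 80°, the dip direction.

true dip 70°, dip direction 080°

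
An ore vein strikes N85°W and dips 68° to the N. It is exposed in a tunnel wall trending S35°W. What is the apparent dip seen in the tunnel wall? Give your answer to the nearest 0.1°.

The section lies 60° from the strike.
tan α = tan 68° × sin 60° = 2.4751 × 0.8660 = 2.1435
α = arctan(2.1435) = 64.99°

65.0°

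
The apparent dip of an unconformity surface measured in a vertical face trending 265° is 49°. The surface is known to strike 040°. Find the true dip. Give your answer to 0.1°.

The section is 45° from the strike.
tan δ = tan α / sin β = tan 49° / sin 45° = 1.1504 / 0.7071 = 1.6269
true dip = arctan 1.6269 = 58.42°

58.4°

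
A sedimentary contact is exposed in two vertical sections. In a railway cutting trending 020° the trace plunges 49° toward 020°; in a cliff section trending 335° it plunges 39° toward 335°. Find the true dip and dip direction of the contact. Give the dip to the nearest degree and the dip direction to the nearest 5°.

The two traces are lines in the plane: v₁ = (sin 20°·cos 49°, cos 20°·cos 49°, −sin 49°), v₂ = (sin 335°·cos 39°, cos 335°·cos 39°, −sin 39°).
Cross product v₁ × v₂ gives the pole to the plane: n ∝ (0.144, 0.389, 0.361).
Dip δ = arctan(|n_h|/n_z) = arctan(0.415/0.361) = 49.0°.
Dip direction = atan2(0.144, 0.389) = 20° (azimuth of n's horizontal projection).

true dip 49°, dip direction 020°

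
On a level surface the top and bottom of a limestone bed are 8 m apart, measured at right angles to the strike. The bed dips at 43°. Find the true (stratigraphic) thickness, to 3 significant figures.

5.46 m

True thickness t = w · sin(dip) = 8 × sin 43°
t = 8 × 0.6820 = 5.456 m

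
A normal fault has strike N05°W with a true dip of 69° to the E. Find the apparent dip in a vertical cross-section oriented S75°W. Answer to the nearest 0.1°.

68.7°

The strike is N05°W and the section trends S75°W; the acute angle between them is β = 80°.
tan(apparent dip) = tan 69° · sin 80° = 2.5655
apparent dip = arctan 2.5655 = 68.70°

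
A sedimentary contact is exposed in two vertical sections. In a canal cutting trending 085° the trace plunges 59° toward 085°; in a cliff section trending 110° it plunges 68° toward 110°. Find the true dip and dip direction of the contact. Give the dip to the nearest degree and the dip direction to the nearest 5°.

The two traces are lines in the plane: v₁ = (sin 85°·cos 59°, cos 85°·cos 59°, −sin 59°), v₂ = (sin 110°·cos 68°, cos 110°·cos 68°, −sin 68°).
n = v₁ × v₂ = (0.151, -0.174, 0.082) (taken with n_z > 0).
Dip δ = arctan(|n_h|/n_z) = arctan(0.231/0.082) = 70.5°.
Dip direction = atan2(0.151, -0.174) = 139° (azimuth of n's horizontal projection).

true dip 71°, dip direction 140°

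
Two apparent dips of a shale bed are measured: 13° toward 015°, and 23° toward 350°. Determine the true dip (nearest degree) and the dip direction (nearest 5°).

The two traces are lines in the plane: v₁ = (sin 15°·cos 13°, cos 15°·cos 13°, −sin 13°), v₂ = (sin 350°·cos 23°, cos 350°·cos 23°, −sin 23°).
Cross product v₁ × v₂ gives the pole to the plane: n ∝ (-0.164, 0.134, 0.379).
tan δ = √(n_x²+n_y²)/n_z = 0.212/0.379, so δ = 29.2°.
Dip direction = azimuth of (n_x, n_y) = atan2(-0.164, 0.134) = 309°.

true dip 29°, dip direction 310°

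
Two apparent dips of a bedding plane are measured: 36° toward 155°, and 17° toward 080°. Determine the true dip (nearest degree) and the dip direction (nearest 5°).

Represent each trace as a vector plunging at its apparent dip toward its trend (east-north-up frame): v₁ = (0.342, -0.733, -0.588), v₂ = (0.942, 0.166, -0.292).
n = v₁ × v₂ = (0.312, -0.454, 0.747) (taken with n_z > 0).
tan δ = √(n_x²+n_y²)/n_z = 0.551/0.747, so δ = 36.4°.
Dip direction = azimuth of (n_x, n_y) = atan2(0.312, -0.454) = 145°.

true dip 36°, dip direction 145°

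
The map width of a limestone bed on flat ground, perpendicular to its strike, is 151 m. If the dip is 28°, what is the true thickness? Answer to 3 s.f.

70.9 m

True thickness t = w · sin(dip) = 151 × sin 28°
t = 151 × 0.4695 = 70.890 m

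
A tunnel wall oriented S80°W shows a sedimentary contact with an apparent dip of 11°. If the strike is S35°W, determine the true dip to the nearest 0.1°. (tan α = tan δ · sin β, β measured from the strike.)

15.4°

β = acute angle between strike S35°W and section S80°W = 45°.
tan(true dip) = tan 11° / sin 45° = 0.2749
true dip = arctan 0.2749 = 15.37°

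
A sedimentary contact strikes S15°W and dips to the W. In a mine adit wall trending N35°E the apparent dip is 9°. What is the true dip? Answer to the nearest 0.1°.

24.8°

The section is 20° from the strike.
tan(true dip) = tan 9° / sin 20° = 0.4631
δ = arctan(0.4631) = 24.85°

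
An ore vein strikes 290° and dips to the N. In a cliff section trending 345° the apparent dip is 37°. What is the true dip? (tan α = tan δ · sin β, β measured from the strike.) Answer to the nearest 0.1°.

The section is 55° from the strike.
tan(true dip) = tan 37° / sin 55° = 0.9199
δ = arctan(0.9199) = 42.61°

42.6°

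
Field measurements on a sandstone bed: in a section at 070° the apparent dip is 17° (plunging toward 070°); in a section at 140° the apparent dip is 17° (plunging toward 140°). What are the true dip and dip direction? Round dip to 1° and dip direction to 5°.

true dip 20°, dip direction 105°

The two traces are lines in the plane: v₁ = (sin 70°·cos 17°, cos 70°·cos 17°, −sin 17°), v₂ = (sin 140°·cos 17°, cos 140°·cos 17°, −sin 17°).
Cross product v₁ × v₂ gives the pole to the plane: n ∝ (0.310, -0.083, 0.859).
True dip = arccos(n_z / |n|) = arccos(0.9369) = 20.5°.
Dip direction = azimuth of (n_x, n_y) = atan2(0.310, -0.083) = 105°.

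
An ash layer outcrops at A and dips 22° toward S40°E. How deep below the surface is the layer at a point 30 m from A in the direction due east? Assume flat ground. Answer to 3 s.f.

7.79 m

The hole lies 50° from the dip direction, so the down-dip offset is 30 × cos 50° = 19.28 m.
Depth = down-dip offset × tan(dip) = 19.28 × tan 22° = 19.28 × 0.4040
Depth = 7.79 m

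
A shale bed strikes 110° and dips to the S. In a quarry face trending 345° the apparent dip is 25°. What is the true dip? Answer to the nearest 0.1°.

29.7°

β = acute angle between strike 110° and section 345° = 55°.
tan(true dip) = tan 25° / sin 55° = 0.5693
δ = arctan(0.5693) = 29.65°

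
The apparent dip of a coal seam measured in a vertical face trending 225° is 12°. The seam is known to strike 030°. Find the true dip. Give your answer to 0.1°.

39.4°

β = acute angle between strike 030° and section 225° = 15°.
tan δ = tan α / sin β = tan 12° / sin 15° = 0.2126 / 0.2588 = 0.8213
δ = arctan(0.8213) = 39.39°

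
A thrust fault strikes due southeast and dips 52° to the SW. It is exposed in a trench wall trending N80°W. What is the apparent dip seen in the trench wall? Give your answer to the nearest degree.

The section lies 35° from the strike.
tan α = tan 52° × sin 35° = 1.2799 × 0.5736 = 0.7341
apparent dip = arctan 0.7341 = 36.28°

36°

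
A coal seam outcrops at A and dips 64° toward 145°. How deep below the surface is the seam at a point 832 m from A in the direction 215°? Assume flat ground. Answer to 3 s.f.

The hole lies 70° from the dip direction, so the down-dip offset is 832 × cos 70° = 284.56 m.
Depth = down-dip offset × tan(dip) = 284.56 × tan 64° = 284.56 × 2.0503
Depth = 583.44 m

583 m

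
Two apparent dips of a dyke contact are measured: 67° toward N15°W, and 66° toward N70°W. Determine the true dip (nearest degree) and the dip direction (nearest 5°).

true dip 69°, dip direction 320°

Represent each trace as a vector plunging at its apparent dip toward its trend (east-north-up frame): v₁ = (-0.101, 0.377, -0.921), v₂ = (-0.382, 0.139, -0.914).
Cross product v₁ × v₂ gives the pole to the plane: n ∝ (-0.217, 0.259, 0.130).
tan δ = √(n_x²+n_y²)/n_z = 0.338/0.130, so δ = 68.9°.
Dip direction = azimuth of (n_x, n_y) = atan2(-0.217, 0.259) = 320°.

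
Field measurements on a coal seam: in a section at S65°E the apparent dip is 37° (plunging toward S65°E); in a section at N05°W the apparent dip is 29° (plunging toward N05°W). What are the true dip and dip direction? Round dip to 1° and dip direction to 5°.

The two traces are lines in the plane: v₁ = (sin 115°·cos 37°, cos 115°·cos 37°, −sin 37°), v₂ = (sin 355°·cos 29°, cos 355°·cos 29°, −sin 29°).
n = v₁ × v₂ = (0.688, 0.397, 0.605) (taken with n_z > 0).
True dip = arccos(n_z / |n|) = arccos(0.6059) = 52.7°.
Dip direction = atan2(0.688, 0.397) = 60° (azimuth of n's horizontal projection).

true dip 53°, dip direction 060°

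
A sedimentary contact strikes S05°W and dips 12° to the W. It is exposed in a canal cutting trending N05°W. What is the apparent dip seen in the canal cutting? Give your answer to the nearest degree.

2°

The section lies 10° from the strike.
tan α = tan 12° × sin 10° = 0.2126 × 0.1736 = 0.0369
α = arctan(0.0369) = 2.11°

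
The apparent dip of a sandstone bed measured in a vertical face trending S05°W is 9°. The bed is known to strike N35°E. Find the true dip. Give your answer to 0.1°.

17.6°

The section is 30° from the strike.
tan(true dip) = tan 9° / sin 30° = 0.3168
δ = arctan(0.3168) = 17.58°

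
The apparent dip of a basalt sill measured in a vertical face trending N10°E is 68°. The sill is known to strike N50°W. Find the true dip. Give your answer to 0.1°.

The section is 60° from the strike.
tan(true dip) = tan 68° / sin 60° = 2.8580
true dip = arctan 2.8580 = 70.72°

70.7°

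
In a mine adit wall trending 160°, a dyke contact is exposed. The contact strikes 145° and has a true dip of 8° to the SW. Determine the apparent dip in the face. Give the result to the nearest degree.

2°

Angle between strike (145°) and section (160°): β = 15°.
tan α = tan 8° × sin 15° = 0.1405 × 0.2588 = 0.0364
apparent dip = arctan 0.0364 = 2.08°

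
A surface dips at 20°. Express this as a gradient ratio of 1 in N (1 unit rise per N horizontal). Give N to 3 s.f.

1 : N means tan θ = 1/N, so N = 1/tan 20° = 1/0.3640

1 in 2.75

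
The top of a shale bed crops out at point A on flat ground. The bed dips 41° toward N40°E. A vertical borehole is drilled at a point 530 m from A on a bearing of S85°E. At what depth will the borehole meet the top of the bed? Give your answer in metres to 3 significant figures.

264 m

The hole lies 55° from the dip direction, so the down-dip offset is 530 × cos 55° = 304.00 m.
Depth = down-dip offset × tan(dip) = 304.00 × tan 41° = 304.00 × 0.8693
Depth = 264.26 m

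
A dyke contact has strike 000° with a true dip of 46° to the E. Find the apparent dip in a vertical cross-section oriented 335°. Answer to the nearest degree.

24°

Angle between strike (000°) and section (335°): β = 25°.
tan α = tan 46° × sin 25° = 1.0355 × 0.4226 = 0.4376
apparent dip = arctan 0.4376 = 23.64°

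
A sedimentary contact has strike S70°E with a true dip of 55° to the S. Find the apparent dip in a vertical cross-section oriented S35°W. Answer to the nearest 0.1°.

Angle between strike (S70°E) and section (S35°W): β = 75°.
tan(apparent dip) = tan 55° · sin 75° = 1.3795
α = arctan(1.3795) = 54.06°

54.1°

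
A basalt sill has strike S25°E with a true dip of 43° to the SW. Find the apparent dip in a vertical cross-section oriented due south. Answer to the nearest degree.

The strike is S25°E and the section trends due south; the acute angle between them is β = 25°.
tan α = tan 43° × sin 25° = 0.9325 × 0.4226 = 0.3941
apparent dip = arctan 0.3941 = 21.51°

22°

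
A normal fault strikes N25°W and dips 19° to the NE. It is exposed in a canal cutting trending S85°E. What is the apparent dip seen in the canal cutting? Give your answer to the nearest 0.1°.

16.6°

Angle between strike (N25°W) and section (S85°E): β = 60°.
tan α = tan 19° × sin 60° = 0.3443 × 0.8660 = 0.2982
α = arctan(0.2982) = 16.60°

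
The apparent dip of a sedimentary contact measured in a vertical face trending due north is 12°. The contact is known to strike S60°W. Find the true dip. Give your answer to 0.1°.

The section is 60° from the strike.
tan δ = tan α / sin β = tan 12° / sin 60° = 0.2126 / 0.8660 = 0.2454
true dip = arctan 0.2454 = 13.79°

13.8°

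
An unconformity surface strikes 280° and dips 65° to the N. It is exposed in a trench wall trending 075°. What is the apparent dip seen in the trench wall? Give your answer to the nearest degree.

42°

The section lies 25° from the strike.
tan(apparent dip) = tan 65° · sin 25° = 0.9063
apparent dip = arctan 0.9063 = 42.19°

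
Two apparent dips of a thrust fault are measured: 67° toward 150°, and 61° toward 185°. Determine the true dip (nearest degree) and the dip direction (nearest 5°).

true dip 67°, dip direction 145°

The two traces are lines in the plane: v₁ = (sin 150°·cos 67°, cos 150°·cos 67°, −sin 67°), v₂ = (sin 185°·cos 61°, cos 185°·cos 61°, −sin 61°).
n = v₁ × v₂ = (0.149, -0.210, 0.109) (taken with n_z > 0).
Dip δ = arctan(|n_h|/n_z) = arctan(0.257/0.109) = 67.1°.
Dip direction = atan2(0.149, -0.210) = 145° (azimuth of n's horizontal projection).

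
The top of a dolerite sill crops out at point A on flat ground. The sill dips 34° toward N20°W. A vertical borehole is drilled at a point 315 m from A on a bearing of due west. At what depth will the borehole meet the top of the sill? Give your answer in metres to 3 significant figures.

72.7 m

The hole lies 70° from the dip direction, so the down-dip offset is 315 × cos 70° = 107.74 m.
Depth = down-dip offset × tan(dip) = 107.74 × tan 34° = 107.74 × 0.6745
Depth = 72.67 m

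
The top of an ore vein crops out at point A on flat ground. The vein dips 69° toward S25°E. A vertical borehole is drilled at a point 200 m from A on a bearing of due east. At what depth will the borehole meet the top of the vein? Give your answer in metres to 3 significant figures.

220 m

The hole lies 65° from the dip direction, so the down-dip offset is 200 × cos 65° = 84.52 m.
Depth = down-dip offset × tan(dip) = 84.52 × tan 69° = 84.52 × 2.6051
Depth = 220.19 m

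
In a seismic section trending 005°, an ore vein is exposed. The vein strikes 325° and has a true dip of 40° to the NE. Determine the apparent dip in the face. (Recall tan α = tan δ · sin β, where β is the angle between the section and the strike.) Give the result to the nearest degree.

28°

The section lies 40° from the strike.
tan α = tan 40° × sin 40° = 0.8391 × 0.6428 = 0.5394
apparent dip = arctan 0.5394 = 28.34°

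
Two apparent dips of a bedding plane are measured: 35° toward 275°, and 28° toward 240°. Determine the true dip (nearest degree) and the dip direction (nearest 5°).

The two traces are lines in the plane: v₁ = (sin 275°·cos 35°, cos 275°·cos 35°, −sin 35°), v₂ = (sin 240°·cos 28°, cos 240°·cos 28°, −sin 28°).
n = v₁ × v₂ = (-0.287, 0.055, 0.415) (taken with n_z > 0).
tan δ = √(n_x²+n_y²)/n_z = 0.292/0.415, so δ = 35.1°.
Dip direction = atan2(-0.287, 0.055) = 281° (azimuth of n's horizontal projection).

true dip 35°, dip direction 280°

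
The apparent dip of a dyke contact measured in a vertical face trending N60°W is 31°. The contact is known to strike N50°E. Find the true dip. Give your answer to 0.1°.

32.6°

β = acute angle between strike N50°E and section N60°W = 70°.
tan(true dip) = tan 31° / sin 70° = 0.6394
δ = arctan(0.6394) = 32.60°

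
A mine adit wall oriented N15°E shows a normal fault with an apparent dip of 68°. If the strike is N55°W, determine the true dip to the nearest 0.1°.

69.2°

The section is 70° from the strike.
tan(true dip) = tan 68° / sin 70° = 2.6339
true dip = arctan 2.6339 = 69.21°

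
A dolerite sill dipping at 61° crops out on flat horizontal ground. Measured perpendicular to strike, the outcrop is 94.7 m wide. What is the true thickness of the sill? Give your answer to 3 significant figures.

82.8 m

True thickness t = w · sin(dip) = 94.7 × sin 61°
t = 94.7 × 0.8746 = 82.826 m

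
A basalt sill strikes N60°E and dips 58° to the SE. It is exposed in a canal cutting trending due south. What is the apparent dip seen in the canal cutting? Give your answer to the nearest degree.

Angle between strike (N60°E) and section (due south): β = 60°.
tan α = tan 58° × sin 60° = 1.6003 × 0.8660 = 1.3859
apparent dip = arctan 1.3859 = 54.19°

54°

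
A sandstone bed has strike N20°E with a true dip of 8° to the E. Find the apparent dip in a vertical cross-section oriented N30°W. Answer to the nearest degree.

Angle between strike (N20°E) and section (N30°W): β = 50°.
tan α = tan 8° × sin 50° = 0.1405 × 0.7660 = 0.1077
apparent dip = arctan 0.1077 = 6.14°

6°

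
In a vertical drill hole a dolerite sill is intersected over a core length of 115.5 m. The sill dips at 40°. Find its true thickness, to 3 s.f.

True thickness t = h · cos(dip) = 115.5 × cos 40°
t = 115.5 × 0.7660 = 88.478 m

88.5 m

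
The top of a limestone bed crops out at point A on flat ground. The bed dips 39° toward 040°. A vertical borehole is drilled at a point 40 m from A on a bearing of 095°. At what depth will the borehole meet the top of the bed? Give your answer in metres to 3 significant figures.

The hole lies 55° from the dip direction, so the down-dip offset is 40 × cos 55° = 22.94 m.
Depth = down-dip offset × tan(dip) = 22.94 × tan 39° = 22.94 × 0.8098
Depth = 18.58 m

18.6 m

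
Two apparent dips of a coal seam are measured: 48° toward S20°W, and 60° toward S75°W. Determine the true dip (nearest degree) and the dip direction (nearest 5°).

true dip 60°, dip direction 250°

Each apparent-dip line lies in the plane. As unit vectors (x east, y north, z up), v₁ plunges 48°→S20°W and v₂ plunges 60°→S75°W.
The plane normal is n = v₁ × v₂ ∝ (-0.448, -0.161, 0.274).
Dip δ = arctan(|n_h|/n_z) = arctan(0.476/0.274) = 60.1°.
Dip direction = azimuth of (n_x, n_y) = atan2(-0.448, -0.161) = 250°.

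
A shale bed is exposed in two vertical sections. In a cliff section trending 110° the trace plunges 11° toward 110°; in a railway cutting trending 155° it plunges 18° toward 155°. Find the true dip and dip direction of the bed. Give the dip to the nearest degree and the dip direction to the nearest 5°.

Each apparent-dip line lies in the plane. As unit vectors (x east, y north, z up), v₁ plunges 11°→110° and v₂ plunges 18°→155°.
The plane normal is n = v₁ × v₂ ∝ (0.061, -0.208, 0.660).
tan δ = √(n_x²+n_y²)/n_z = 0.217/0.660, so δ = 18.2°.
The horizontal component of n points toward azimuth atan2(n_x, n_y) = 164°, the dip direction.

true dip 18°, dip direction 165°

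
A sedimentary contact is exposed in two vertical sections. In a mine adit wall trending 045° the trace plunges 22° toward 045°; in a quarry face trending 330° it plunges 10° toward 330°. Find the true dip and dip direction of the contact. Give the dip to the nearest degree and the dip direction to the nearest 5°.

true dip 22°, dip direction 035°

Represent each trace as a vector plunging at its apparent dip toward its trend (east-north-up frame): v₁ = (0.656, 0.656, -0.375), v₂ = (-0.492, 0.853, -0.174).
n = v₁ × v₂ = (0.206, 0.298, 0.882) (taken with n_z > 0).
Dip δ = arctan(|n_h|/n_z) = arctan(0.362/0.882) = 22.3°.
The horizontal component of n points toward azimuth atan2(n_x, n_y) = 35°, the dip direction.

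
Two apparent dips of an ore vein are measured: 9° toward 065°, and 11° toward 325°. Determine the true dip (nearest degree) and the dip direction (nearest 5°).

true dip 15°, dip direction 010°

Each apparent-dip line lies in the plane. As unit vectors (x east, y north, z up), v₁ plunges 9°→065° and v₂ plunges 11°→325°.
n = v₁ × v₂ = (0.046, 0.259, 0.955) (taken with n_z > 0).
True dip = arccos(n_z / |n|) = arccos(0.9641) = 15.4°.
Dip direction = azimuth of (n_x, n_y) = atan2(0.046, 0.259) = 10°.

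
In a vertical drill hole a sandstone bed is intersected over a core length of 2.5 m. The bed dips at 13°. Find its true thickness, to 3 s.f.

True thickness t = h · cos(dip) = 2.5 × cos 13°
t = 2.5 × 0.9744 = 2.436 m

2.44 m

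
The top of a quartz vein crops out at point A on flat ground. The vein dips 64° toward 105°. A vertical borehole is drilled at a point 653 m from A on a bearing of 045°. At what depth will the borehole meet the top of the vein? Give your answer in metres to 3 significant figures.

669 m

The hole lies 60° from the dip direction, so the down-dip offset is 653 × cos 60° = 326.50 m.
Depth = down-dip offset × tan(dip) = 326.50 × tan 64° = 326.50 × 2.0503
Depth = 669.42 m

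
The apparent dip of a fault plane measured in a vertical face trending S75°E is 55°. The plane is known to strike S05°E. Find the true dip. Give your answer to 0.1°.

56.7°

The section is 70° from the strike.
tan δ = tan α / sin β = tan 55° / sin 70° = 1.4281 / 0.9397 = 1.5198
true dip = arctan 1.5198 = 56.66°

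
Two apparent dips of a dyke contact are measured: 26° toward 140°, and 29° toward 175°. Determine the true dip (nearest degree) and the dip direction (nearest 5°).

true dip 29°, dip direction 170°

Represent each trace as a vector plunging at its apparent dip toward its trend (east-north-up frame): v₁ = (0.578, -0.689, -0.438), v₂ = (0.076, -0.871, -0.485).
n = v₁ × v₂ = (0.048, -0.247, 0.451) (taken with n_z > 0).
True dip = arccos(n_z / |n|) = arccos(0.8735) = 29.1°.
The horizontal component of n points toward azimuth atan2(n_x, n_y) = 169°, the dip direction.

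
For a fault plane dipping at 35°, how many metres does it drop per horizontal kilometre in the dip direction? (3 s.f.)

drop per km = 1000 × tan 35° = 1000 × 0.7002

700 m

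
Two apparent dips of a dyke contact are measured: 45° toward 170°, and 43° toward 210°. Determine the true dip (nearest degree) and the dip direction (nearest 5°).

true dip 46°, dip direction 185°

Represent each trace as a vector plunging at its apparent dip toward its trend (east-north-up frame): v₁ = (0.123, -0.696, -0.707), v₂ = (-0.366, -0.633, -0.682).
Cross product v₁ × v₂ gives the pole to the plane: n ∝ (-0.027, -0.342, 0.332).
True dip = arccos(n_z / |n|) = arccos(0.6955) = 45.9°.
Dip direction = atan2(-0.027, -0.342) = 185° (azimuth of n's horizontal projection).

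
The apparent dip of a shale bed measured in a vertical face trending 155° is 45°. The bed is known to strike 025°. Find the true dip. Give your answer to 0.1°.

52.5°

β = acute angle between strike 025° and section 155° = 50°.
tan(true dip) = tan 45° / sin 50° = 1.3054
true dip = arctan 1.3054 = 52.55°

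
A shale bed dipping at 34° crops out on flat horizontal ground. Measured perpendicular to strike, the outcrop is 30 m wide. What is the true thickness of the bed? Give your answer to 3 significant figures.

16.8 m

True thickness t = w · sin(dip) = 30 × sin 34°
t = 30 × 0.5592 = 16.776 m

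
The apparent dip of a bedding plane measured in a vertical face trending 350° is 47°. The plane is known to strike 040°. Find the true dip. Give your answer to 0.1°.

β = acute angle between strike 040° and section 350° = 50°.
tan δ = tan α / sin β = tan 47° / sin 50° = 1.0724 / 0.7660 = 1.3999
true dip = arctan 1.3999 = 54.46°

54.5°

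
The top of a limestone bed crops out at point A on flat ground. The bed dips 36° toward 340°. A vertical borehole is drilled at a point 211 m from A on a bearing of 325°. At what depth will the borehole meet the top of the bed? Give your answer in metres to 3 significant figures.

148 m

The hole lies 15° from the dip direction, so the down-dip offset is 211 × cos 15° = 203.81 m.
Depth = down-dip offset × tan(dip) = 203.81 × tan 36° = 203.81 × 0.7265
Depth = 148.08 m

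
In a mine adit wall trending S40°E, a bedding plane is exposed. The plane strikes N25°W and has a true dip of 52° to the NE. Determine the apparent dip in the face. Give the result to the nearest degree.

The section lies 15° from the strike.
tan α = tan 52° × sin 15° = 1.2799 × 0.2588 = 0.3313
α = arctan(0.3313) = 18.33°

18°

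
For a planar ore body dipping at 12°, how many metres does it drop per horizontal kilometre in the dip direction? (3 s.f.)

drop per km = 1000 × tan 12° = 1000 × 0.2126

213 m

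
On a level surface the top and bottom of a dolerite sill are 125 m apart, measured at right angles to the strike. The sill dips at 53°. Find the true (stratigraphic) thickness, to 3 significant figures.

99.8 m

True thickness t = w · sin(dip) = 125 × sin 53°
t = 125 × 0.7986 = 99.829 m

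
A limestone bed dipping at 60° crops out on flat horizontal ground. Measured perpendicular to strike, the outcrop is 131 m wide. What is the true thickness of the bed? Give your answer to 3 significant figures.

113 m

True thickness t = w · sin(dip) = 131 × sin 60°
t = 131 × 0.8660 = 113.449 m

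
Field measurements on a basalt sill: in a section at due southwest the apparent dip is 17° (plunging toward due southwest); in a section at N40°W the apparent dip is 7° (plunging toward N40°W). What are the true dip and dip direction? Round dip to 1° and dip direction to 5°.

The two traces are lines in the plane: v₁ = (sin 225°·cos 17°, cos 225°·cos 17°, −sin 17°), v₂ = (sin 320°·cos 7°, cos 320°·cos 7°, −sin 7°).
n = v₁ × v₂ = (-0.305, -0.104, 0.946) (taken with n_z > 0).
tan δ = √(n_x²+n_y²)/n_z = 0.322/0.946, so δ = 18.8°.
The horizontal component of n points toward azimuth atan2(n_x, n_y) = 251°, the dip direction.

true dip 19°, dip direction 250°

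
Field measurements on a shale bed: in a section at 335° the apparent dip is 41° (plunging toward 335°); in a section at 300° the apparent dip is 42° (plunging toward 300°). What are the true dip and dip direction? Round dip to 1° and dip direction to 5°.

Each apparent-dip line lies in the plane. As unit vectors (x east, y north, z up), v₁ plunges 41°→335° and v₂ plunges 42°→300°.
The plane normal is n = v₁ × v₂ ∝ (-0.214, 0.209, 0.322).
True dip = arccos(n_z / |n|) = arccos(0.7326) = 42.9°.
The horizontal component of n points toward azimuth atan2(n_x, n_y) = 314°, the dip direction.

true dip 43°, dip direction 315°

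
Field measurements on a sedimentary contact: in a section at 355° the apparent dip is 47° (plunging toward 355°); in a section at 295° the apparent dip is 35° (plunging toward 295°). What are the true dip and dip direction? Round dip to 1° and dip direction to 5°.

true dip 47°, dip direction 345°

Represent each trace as a vector plunging at its apparent dip toward its trend (east-north-up frame): v₁ = (-0.059, 0.679, -0.731), v₂ = (-0.742, 0.346, -0.574).
The plane normal is n = v₁ × v₂ ∝ (-0.137, 0.509, 0.484).
tan δ = √(n_x²+n_y²)/n_z = 0.527/0.484, so δ = 47.4°.
The horizontal component of n points toward azimuth atan2(n_x, n_y) = 345°, the dip direction.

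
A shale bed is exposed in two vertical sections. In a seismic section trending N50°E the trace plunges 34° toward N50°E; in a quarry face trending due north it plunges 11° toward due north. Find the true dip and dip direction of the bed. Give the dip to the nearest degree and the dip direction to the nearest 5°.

Each apparent-dip line lies in the plane. As unit vectors (x east, y north, z up), v₁ plunges 34°→N50°E and v₂ plunges 11°→due north.
Cross product v₁ × v₂ gives the pole to the plane: n ∝ (0.447, 0.121, 0.623).
tan δ = √(n_x²+n_y²)/n_z = 0.463/0.623, so δ = 36.6°.
Dip direction = atan2(0.447, 0.121) = 75° (azimuth of n's horizontal projection).

true dip 37°, dip direction 075°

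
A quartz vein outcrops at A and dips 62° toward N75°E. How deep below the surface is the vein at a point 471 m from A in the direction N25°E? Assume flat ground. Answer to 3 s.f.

569 m

The hole lies 50° from the dip direction, so the down-dip offset is 471 × cos 50° = 302.75 m.
Depth = down-dip offset × tan(dip) = 302.75 × tan 62° = 302.75 × 1.8807
Depth = 569.40 m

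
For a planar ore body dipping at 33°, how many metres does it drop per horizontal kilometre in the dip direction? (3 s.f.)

drop per km = 1000 × tan 33° = 1000 × 0.6494

649 m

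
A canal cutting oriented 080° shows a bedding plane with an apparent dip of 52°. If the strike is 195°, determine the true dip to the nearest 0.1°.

The section is 65° from the strike.
tan δ = tan α / sin β = tan 52° / sin 65° = 1.2799 / 0.9063 = 1.4123
δ = arctan(1.4123) = 54.70°

54.7°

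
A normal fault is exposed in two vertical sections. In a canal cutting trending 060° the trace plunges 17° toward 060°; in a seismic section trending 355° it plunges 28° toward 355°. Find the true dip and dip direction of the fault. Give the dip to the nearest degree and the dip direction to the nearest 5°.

true dip 28°, dip direction 005°

The two traces are lines in the plane: v₁ = (sin 60°·cos 17°, cos 60°·cos 17°, −sin 17°), v₂ = (sin 355°·cos 28°, cos 355°·cos 28°, −sin 28°).
Cross product v₁ × v₂ gives the pole to the plane: n ∝ (0.033, 0.411, 0.765).
True dip = arccos(n_z / |n|) = arccos(0.8802) = 28.3°.
Dip direction = atan2(0.033, 0.411) = 5° (azimuth of n's horizontal projection).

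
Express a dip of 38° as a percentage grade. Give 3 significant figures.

grade % = 100 × tan 38° = 100 × 0.7813

78.1%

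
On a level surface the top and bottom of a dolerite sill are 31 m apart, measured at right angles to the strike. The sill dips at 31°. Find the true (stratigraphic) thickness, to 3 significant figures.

16.0 m

True thickness t = w · sin(dip) = 31 × sin 31°
t = 31 × 0.5150 = 15.966 m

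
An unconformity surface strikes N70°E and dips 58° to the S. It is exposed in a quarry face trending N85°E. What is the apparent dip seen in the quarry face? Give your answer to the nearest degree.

Angle between strike (N70°E) and section (N85°E): β = 15°.
tan(apparent dip) = tan 58° · sin 15° = 0.4142
apparent dip = arctan 0.4142 = 22.50°

22°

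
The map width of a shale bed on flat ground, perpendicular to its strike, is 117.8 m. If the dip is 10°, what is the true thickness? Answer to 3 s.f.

True thickness t = w · sin(dip) = 117.8 × sin 10°
t = 117.8 × 0.1736 = 20.456 m

20.5 m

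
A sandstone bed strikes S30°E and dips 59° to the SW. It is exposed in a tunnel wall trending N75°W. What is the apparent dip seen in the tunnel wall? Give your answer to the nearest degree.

50°

The strike is S30°E and the section trends N75°W; the acute angle between them is β = 45°.
tan α = tan 59° × sin 45° = 1.6643 × 0.7071 = 1.1768
apparent dip = arctan 1.1768 = 49.64°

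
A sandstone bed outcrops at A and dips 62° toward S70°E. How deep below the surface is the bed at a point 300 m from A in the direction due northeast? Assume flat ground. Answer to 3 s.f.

The hole lies 65° from the dip direction, so the down-dip offset is 300 × cos 65° = 126.79 m.
Depth = down-dip offset × tan(dip) = 126.79 × tan 62° = 126.79 × 1.8807
Depth = 238.45 m

238 m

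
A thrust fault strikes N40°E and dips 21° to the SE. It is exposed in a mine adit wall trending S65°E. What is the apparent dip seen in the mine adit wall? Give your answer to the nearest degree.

20°

Angle between strike (N40°E) and section (S65°E): β = 75°.
tan α = tan 21° × sin 75° = 0.3839 × 0.9659 = 0.3708
α = arctan(0.3708) = 20.34°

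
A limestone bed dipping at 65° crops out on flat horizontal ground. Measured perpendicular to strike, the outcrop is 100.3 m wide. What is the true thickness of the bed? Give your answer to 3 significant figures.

90.9 m

True thickness t = w · sin(dip) = 100.3 × sin 65°
t = 100.3 × 0.9063 = 90.903 m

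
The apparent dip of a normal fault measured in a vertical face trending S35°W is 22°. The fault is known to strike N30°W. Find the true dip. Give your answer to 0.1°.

β = acute angle between strike N30°W and section S35°W = 65°.
tan(true dip) = tan 22° / sin 65° = 0.4458
δ = arctan(0.4458) = 24.03°

24.0°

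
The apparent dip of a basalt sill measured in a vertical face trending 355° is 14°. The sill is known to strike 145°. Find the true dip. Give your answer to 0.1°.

26.5°

The section is 30° from the strike.
tan(true dip) = tan 14° / sin 30° = 0.4987
δ = arctan(0.4987) = 26.50°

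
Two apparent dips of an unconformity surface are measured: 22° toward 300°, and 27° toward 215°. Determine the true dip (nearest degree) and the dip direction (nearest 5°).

Each apparent-dip line lies in the plane. As unit vectors (x east, y north, z up), v₁ plunges 22°→300° and v₂ plunges 27°→215°.
Cross product v₁ × v₂ gives the pole to the plane: n ∝ (-0.484, -0.173, 0.823).
True dip = arccos(n_z / |n|) = arccos(0.8482) = 32.0°.
Dip direction = azimuth of (n_x, n_y) = atan2(-0.484, -0.173) = 250°.

true dip 32°, dip direction 250°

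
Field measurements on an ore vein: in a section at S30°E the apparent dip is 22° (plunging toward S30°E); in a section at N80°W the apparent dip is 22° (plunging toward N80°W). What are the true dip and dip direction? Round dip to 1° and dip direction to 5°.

true dip 44°, dip direction 215°

Represent each trace as a vector plunging at its apparent dip toward its trend (east-north-up frame): v₁ = (0.464, -0.803, -0.375), v₂ = (-0.913, 0.161, -0.375).
The plane normal is n = v₁ × v₂ ∝ (-0.361, -0.516, 0.659).
Dip δ = arctan(|n_h|/n_z) = arctan(0.630/0.659) = 43.7°.
Dip direction = atan2(-0.361, -0.516) = 215° (azimuth of n's horizontal projection).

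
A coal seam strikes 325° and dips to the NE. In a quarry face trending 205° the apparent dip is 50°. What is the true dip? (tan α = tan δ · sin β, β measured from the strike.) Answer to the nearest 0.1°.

54.0°

The section is 60° from the strike.
tan(true dip) = tan 50° / sin 60° = 1.3761
true dip = arctan 1.3761 = 53.99°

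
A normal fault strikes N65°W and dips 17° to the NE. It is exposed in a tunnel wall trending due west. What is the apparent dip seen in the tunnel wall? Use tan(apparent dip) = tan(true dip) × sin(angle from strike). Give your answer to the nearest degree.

7°

The strike is N65°W and the section trends due west; the acute angle between them is β = 25°.
tan(apparent dip) = tan 17° · sin 25° = 0.1292
α = arctan(0.1292) = 7.36°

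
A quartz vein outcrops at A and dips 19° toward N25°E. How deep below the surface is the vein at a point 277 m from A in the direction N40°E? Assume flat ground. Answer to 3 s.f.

92.1 m

The hole lies 15° from the dip direction, so the down-dip offset is 277 × cos 15° = 267.56 m.
Depth = down-dip offset × tan(dip) = 267.56 × tan 19° = 267.56 × 0.3443
Depth = 92.13 m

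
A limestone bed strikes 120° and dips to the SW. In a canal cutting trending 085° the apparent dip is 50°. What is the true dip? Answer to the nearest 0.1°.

64.3°

β = acute angle between strike 120° and section 085° = 35°.
tan δ = tan α / sin β = tan 50° / sin 35° = 1.1918 / 0.5736 = 2.0778
true dip = arctan 2.0778 = 64.30°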